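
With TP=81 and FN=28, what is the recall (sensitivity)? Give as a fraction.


Recall = TP / (TP + FN) = 81 / 109 = 81/109.

81/109


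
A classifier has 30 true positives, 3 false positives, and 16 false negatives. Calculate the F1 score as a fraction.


Precision = 30/33 = 10/11. Recall = 30/46 = 15/23. F1 = 2*P*R/(P+R) = 60/79.

60/79


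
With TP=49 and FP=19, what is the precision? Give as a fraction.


Precision = TP / (TP + FP) = 49 / 68 = 49/68.

49/68


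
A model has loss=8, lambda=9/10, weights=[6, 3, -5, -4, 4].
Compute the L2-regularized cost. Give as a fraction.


L2 sq norm = sum(w^2) = 102. J = 8 + 9/10 * 102 = 499/5.

499/5


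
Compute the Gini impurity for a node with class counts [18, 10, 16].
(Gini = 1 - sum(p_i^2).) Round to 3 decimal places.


Total = 44. Proportions: 18/44, 10/44, 16/44. sum(p_i^2) = 0.3512. Gini = 1 - 0.3512 = 0.6488, which rounds to 0.649.

0.649


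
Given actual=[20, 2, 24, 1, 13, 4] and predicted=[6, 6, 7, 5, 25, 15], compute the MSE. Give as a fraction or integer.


MSE = (1/6) * ((20-6)^2=196 + (2-6)^2=16 + (24-7)^2=289 + (1-5)^2=16 + (13-25)^2=144 + (4-15)^2=121). Sum = 782. MSE = 391/3.

391/3


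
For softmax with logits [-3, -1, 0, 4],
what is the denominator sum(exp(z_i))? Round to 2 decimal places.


Denom = e^-3=0.0498 + e^-1=0.3679 + e^0=1.0000 + e^4=54.5982. Sum = 56.0159, which rounds to 56.02.

56.02


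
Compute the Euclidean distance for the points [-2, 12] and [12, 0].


d = sqrt(sum of squared differences). (-2-12)^2=196, (12-0)^2=144. Sum = 340.

sqrt(340)


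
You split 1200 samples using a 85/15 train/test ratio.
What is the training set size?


Test set = 1200 * 15% = 180. Training set = 1200 - 180 = 1020.

1020


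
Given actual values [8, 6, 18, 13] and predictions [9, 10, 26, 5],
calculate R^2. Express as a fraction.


Mean(y) = 45/4. SS_res = 145. SS_tot = 347/4. R^2 = 1 - 145/(347/4) = -233/347.

-233/347


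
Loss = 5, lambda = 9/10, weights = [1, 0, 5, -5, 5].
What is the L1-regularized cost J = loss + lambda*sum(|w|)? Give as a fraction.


L1 norm = sum(|w|) = 16. J = 5 + 9/10 * 16 = 97/5.

97/5


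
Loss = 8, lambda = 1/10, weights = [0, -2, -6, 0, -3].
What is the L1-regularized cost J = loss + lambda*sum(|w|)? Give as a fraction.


L1 norm = sum(|w|) = 11. J = 8 + 1/10 * 11 = 91/10.

91/10


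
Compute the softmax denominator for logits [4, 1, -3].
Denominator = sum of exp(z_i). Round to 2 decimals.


Denom = e^4=54.5982 + e^1=2.7183 + e^-3=0.0498. Sum = 57.3663, which rounds to 57.37.

57.37


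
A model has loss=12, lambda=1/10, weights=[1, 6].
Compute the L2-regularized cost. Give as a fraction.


L2 sq norm = sum(w^2) = 37. J = 12 + 1/10 * 37 = 157/10.

157/10


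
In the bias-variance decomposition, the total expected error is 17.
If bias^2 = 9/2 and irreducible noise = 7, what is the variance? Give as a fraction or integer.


Total error = bias^2 + variance + irreducible noise. So variance = 17 - 9/2 - 7 = 11/2.

11/2


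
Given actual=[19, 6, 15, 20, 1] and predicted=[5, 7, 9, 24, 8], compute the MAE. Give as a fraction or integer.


MAE = (1/5) * (|19-5|=14 + |6-7|=1 + |15-9|=6 + |20-24|=4 + |1-8|=7). Sum = 32. MAE = 32/5.

32/5


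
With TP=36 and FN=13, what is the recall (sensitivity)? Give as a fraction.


Recall = TP / (TP + FN) = 36 / 49 = 36/49.

36/49


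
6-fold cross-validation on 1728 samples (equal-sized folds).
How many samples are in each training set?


Each validation fold has 1728/6 = 288 samples. Training set = 1728 - 288 = 1440.

1440


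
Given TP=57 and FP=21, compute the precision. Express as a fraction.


Precision = TP / (TP + FP) = 57 / 78 = 19/26.

19/26


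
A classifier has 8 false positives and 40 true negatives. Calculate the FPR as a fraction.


FPR = FP / (FP + TN) = 8 / 48 = 1/6.

1/6


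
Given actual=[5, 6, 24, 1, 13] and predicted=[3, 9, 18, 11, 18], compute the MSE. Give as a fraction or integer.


MSE = (1/5) * ((5-3)^2=4 + (6-9)^2=9 + (24-18)^2=36 + (1-11)^2=100 + (13-18)^2=25). Sum = 174. MSE = 174/5.

174/5


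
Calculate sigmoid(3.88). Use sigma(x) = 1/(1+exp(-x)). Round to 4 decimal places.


sigma(3.88) = 1/(1+e^(-3.88)) = 1/(1+0.020651) = 1/1.020651 = 0.9798.

0.9798


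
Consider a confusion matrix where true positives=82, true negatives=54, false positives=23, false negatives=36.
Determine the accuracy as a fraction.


Accuracy = (TP + TN) / (TP + TN + FP + FN) = (82 + 54) / 195 = 136/195.

136/195


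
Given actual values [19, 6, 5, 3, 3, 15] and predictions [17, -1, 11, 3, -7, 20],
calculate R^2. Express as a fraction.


Mean(y) = 17/2. SS_res = 214. SS_tot = 463/2. R^2 = 1 - 214/(463/2) = 35/463.

35/463


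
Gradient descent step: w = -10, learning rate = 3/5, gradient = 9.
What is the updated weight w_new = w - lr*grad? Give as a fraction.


w_new = -10 - 3/5 * 9 = -10 - 27/5 = -77/5.

-77/5


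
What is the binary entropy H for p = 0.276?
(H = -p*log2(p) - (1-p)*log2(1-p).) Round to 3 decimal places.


H = -0.276*log2(0.276) - 0.724*log2(0.724) = 0.850.

0.850


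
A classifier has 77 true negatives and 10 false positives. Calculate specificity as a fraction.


Specificity = TN / (TN + FP) = 77 / 87 = 77/87.

77/87


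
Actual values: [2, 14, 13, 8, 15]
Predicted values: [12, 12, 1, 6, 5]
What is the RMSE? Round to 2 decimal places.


MSE = 70.4000. RMSE = sqrt(70.4000) = 8.39.

8.39


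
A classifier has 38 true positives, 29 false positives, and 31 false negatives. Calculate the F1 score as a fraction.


Precision = 38/67 = 38/67. Recall = 38/69 = 38/69. F1 = 2*P*R/(P+R) = 19/34.

19/34


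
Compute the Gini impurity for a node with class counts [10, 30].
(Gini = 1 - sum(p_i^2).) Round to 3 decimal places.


Total = 40. Proportions: 10/40, 30/40. sum(p_i^2) = 0.6250. Gini = 1 - 0.6250 = 0.3750, which rounds to 0.375.

0.375


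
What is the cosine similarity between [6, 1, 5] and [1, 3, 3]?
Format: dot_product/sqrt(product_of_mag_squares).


dot = 24. |a|^2 = 62, |b|^2 = 19. cos = 24/sqrt(1178).

24/sqrt(1178)


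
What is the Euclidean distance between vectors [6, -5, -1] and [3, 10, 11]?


d = sqrt(sum of squared differences). (6-3)^2=9, (-5-10)^2=225, (-1-11)^2=144. Sum = 378.

sqrt(378)


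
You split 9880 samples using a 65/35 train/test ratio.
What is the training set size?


Test set = 9880 * 35% = 3458. Training set = 9880 - 3458 = 6422.

6422


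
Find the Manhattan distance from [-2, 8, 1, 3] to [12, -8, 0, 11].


d = sum of absolute differences: |-2-12|=14 + |8--8|=16 + |1-0|=1 + |3-11|=8 = 39.

39


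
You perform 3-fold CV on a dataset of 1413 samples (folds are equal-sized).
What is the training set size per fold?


Each validation fold has 1413/3 = 471 samples. Training set = 1413 - 471 = 942.

942


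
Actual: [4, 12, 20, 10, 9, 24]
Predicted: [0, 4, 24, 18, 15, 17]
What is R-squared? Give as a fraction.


Mean(y) = 79/6. SS_res = 245. SS_tot = 1661/6. R^2 = 1 - 245/(1661/6) = 191/1661.

191/1661


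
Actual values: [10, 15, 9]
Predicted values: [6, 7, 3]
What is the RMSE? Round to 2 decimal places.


MSE = 38.6667. RMSE = sqrt(38.6667) = 6.22.

6.22


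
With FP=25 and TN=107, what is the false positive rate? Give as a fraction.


FPR = FP / (FP + TN) = 25 / 132 = 25/132.

25/132


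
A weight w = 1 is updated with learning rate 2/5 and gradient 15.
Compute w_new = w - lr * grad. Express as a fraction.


w_new = 1 - 2/5 * 15 = 1 - 6 = -5.

-5


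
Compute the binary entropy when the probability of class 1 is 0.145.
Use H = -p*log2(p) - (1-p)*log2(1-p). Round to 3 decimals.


H = -0.145*log2(0.145) - 0.855*log2(0.855) = 0.597.

0.597


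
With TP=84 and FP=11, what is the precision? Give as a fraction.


Precision = TP / (TP + FP) = 84 / 95 = 84/95.

84/95


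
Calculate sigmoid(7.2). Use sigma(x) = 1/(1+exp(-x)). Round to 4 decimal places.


sigma(7.2) = 1/(1+e^(-7.2)) = 1/(1+0.000747) = 1/1.000747 = 0.9993.

0.9993


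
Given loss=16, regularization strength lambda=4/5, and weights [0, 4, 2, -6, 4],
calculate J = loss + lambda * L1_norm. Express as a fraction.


L1 norm = sum(|w|) = 16. J = 16 + 4/5 * 16 = 144/5.

144/5


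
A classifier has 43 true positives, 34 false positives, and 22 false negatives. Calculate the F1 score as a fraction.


Precision = 43/77 = 43/77. Recall = 43/65 = 43/65. F1 = 2*P*R/(P+R) = 43/71.

43/71


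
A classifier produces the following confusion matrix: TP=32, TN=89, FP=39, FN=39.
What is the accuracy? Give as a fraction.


Accuracy = (TP + TN) / (TP + TN + FP + FN) = (32 + 89) / 199 = 121/199.

121/199


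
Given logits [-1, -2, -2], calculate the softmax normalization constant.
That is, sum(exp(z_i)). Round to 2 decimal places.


Denom = e^-1=0.3679 + e^-2=0.1353 + e^-2=0.1353. Sum = 0.6385, which rounds to 0.64.

0.64


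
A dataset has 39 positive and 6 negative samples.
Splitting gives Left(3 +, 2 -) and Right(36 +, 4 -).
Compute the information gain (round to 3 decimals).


H(parent) = 0.5665. H(left) = 0.9710, H(right) = 0.4690. Weighted = (5/45)*0.9710 + (40/45)*0.4690 = 0.5248. IG = 0.5665 - 0.5248 = 0.0417, which rounds to 0.042.

0.042


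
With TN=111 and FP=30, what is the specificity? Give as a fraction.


Specificity = TN / (TN + FP) = 111 / 141 = 37/47.

37/47


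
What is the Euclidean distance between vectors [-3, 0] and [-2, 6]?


d = sqrt(sum of squared differences). (-3--2)^2=1, (0-6)^2=36. Sum = 37.

sqrt(37)


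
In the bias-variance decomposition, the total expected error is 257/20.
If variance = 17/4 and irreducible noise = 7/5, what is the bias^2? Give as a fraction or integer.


Total error = bias^2 + variance + irreducible noise. So bias^2 = 257/20 - 17/4 - 7/5 = 36/5.

36/5


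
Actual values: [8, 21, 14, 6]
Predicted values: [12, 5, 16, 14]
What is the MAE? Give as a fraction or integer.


MAE = (1/4) * (|8-12|=4 + |21-5|=16 + |14-16|=2 + |6-14|=8). Sum = 30. MAE = 15/2.

15/2


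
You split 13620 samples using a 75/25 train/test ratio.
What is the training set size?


Test set = 13620 * 25% = 3405. Training set = 13620 - 3405 = 10215.

10215


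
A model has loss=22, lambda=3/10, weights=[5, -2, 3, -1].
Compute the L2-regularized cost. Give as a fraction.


L2 sq norm = sum(w^2) = 39. J = 22 + 3/10 * 39 = 337/10.

337/10


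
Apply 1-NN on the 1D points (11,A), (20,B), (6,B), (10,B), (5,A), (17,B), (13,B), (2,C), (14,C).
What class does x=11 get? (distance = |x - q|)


Distances: |11-11|=0, |20-11|=9, |6-11|=5, |10-11|=1, |5-11|=6, |17-11|=6, |13-11|=2, |2-11|=9, |14-11|=3. 1 nearest: (11,A). Counts: {'A': 1}. Majority class: A.

A


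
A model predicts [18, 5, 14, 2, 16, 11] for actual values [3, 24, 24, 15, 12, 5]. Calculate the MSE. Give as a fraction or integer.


MSE = (1/6) * ((3-18)^2=225 + (24-5)^2=361 + (24-14)^2=100 + (15-2)^2=169 + (12-16)^2=16 + (5-11)^2=36). Sum = 907. MSE = 907/6.

907/6


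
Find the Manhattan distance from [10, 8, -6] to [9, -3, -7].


d = sum of absolute differences: |10-9|=1 + |8--3|=11 + |-6--7|=1 = 13.

13


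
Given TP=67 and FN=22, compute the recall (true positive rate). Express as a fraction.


Recall = TP / (TP + FN) = 67 / 89 = 67/89.

67/89


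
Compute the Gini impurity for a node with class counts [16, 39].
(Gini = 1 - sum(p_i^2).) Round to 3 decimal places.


Total = 55. Proportions: 16/55, 39/55. sum(p_i^2) = 0.5874. Gini = 1 - 0.5874 = 0.4126, which rounds to 0.413.

0.413


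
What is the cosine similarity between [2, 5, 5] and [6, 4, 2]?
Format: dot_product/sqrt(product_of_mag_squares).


dot = 42. |a|^2 = 54, |b|^2 = 56. cos = 42/sqrt(3024).

42/sqrt(3024)


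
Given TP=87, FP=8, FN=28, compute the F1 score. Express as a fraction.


Precision = 87/95 = 87/95. Recall = 87/115 = 87/115. F1 = 2*P*R/(P+R) = 29/35.

29/35


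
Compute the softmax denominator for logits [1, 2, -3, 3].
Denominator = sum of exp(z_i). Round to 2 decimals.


Denom = e^1=2.7183 + e^2=7.3891 + e^-3=0.0498 + e^3=20.0855. Sum = 30.2427, which rounds to 30.24.

30.24


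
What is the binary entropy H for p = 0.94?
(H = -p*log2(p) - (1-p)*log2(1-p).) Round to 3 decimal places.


H = -0.94*log2(0.94) - 0.06*log2(0.06) = 0.327.

0.327


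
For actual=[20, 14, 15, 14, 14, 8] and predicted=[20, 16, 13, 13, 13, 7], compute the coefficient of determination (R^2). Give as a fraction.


Mean(y) = 85/6. SS_res = 11. SS_tot = 437/6. R^2 = 1 - 11/(437/6) = 371/437.

371/437


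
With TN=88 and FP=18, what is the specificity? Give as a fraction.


Specificity = TN / (TN + FP) = 88 / 106 = 44/53.

44/53


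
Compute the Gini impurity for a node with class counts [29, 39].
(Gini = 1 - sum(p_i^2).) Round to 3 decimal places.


Total = 68. Proportions: 29/68, 39/68. sum(p_i^2) = 0.5108. Gini = 1 - 0.5108 = 0.4892, which rounds to 0.489.

0.489


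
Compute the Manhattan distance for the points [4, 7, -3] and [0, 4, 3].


d = sum of absolute differences: |4-0|=4 + |7-4|=3 + |-3-3|=6 = 13.

13


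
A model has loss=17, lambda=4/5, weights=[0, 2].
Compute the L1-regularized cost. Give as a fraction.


L1 norm = sum(|w|) = 2. J = 17 + 4/5 * 2 = 93/5.

93/5


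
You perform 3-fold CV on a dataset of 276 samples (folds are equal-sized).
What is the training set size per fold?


Each validation fold has 276/3 = 92 samples. Training set = 276 - 92 = 184.

184


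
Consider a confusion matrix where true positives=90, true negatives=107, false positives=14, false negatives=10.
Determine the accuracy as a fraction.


Accuracy = (TP + TN) / (TP + TN + FP + FN) = (90 + 107) / 221 = 197/221.

197/221


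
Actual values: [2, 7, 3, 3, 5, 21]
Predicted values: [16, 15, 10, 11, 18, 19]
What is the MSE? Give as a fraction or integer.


MSE = (1/6) * ((2-16)^2=196 + (7-15)^2=64 + (3-10)^2=49 + (3-11)^2=64 + (5-18)^2=169 + (21-19)^2=4). Sum = 546. MSE = 91.

91


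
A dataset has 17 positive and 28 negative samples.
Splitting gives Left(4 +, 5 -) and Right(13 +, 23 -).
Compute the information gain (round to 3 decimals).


H(parent) = 0.9565. H(left) = 0.9911, H(right) = 0.9436. Weighted = (9/45)*0.9911 + (36/45)*0.9436 = 0.9531. IG = 0.9565 - 0.9531 = 0.0034, which rounds to 0.003.

0.003


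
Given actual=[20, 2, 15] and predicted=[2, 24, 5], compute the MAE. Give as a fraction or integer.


MAE = (1/3) * (|20-2|=18 + |2-24|=22 + |15-5|=10). Sum = 50. MAE = 50/3.

50/3


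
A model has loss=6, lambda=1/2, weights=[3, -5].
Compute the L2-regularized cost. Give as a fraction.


L2 sq norm = sum(w^2) = 34. J = 6 + 1/2 * 34 = 23.

23


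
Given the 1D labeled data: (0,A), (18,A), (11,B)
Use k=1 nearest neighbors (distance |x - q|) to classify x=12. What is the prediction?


Distances: |0-12|=12, |18-12|=6, |11-12|=1. 1 nearest: (11,B). Counts: {'B': 1}. Majority class: B.

B


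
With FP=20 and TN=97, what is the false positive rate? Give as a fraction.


FPR = FP / (FP + TN) = 20 / 117 = 20/117.

20/117


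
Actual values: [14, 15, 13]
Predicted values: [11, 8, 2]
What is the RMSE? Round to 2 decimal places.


MSE = 59.6667. RMSE = sqrt(59.6667) = 7.72.

7.72


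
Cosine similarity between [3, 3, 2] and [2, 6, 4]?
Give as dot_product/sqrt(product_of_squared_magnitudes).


dot = 32. |a|^2 = 22, |b|^2 = 56. cos = 32/sqrt(1232).

32/sqrt(1232)


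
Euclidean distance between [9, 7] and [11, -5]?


d = sqrt(sum of squared differences). (9-11)^2=4, (7--5)^2=144. Sum = 148.

sqrt(148)


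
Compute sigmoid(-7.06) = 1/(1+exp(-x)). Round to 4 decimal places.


sigma(-7.06) = 1/(1+e^(7.06)) = 1/(1+1164.445166) = 1/1165.445166 = 0.0009.

0.0009


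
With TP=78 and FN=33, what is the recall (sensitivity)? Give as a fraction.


Recall = TP / (TP + FN) = 78 / 111 = 26/37.

26/37


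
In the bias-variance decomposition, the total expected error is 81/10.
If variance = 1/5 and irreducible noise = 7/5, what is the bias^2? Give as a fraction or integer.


Total error = bias^2 + variance + irreducible noise. So bias^2 = 81/10 - 1/5 - 7/5 = 13/2.

13/2


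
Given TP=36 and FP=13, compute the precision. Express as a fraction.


Precision = TP / (TP + FP) = 36 / 49 = 36/49.

36/49


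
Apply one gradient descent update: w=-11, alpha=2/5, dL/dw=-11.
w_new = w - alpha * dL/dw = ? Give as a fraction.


w_new = -11 - 2/5 * -11 = -11 - -22/5 = -33/5.

-33/5


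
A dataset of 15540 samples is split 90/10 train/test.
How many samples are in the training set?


Test set = 15540 * 10% = 1554. Training set = 15540 - 1554 = 13986.

13986


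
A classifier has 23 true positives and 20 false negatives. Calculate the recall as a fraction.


Recall = TP / (TP + FN) = 23 / 43 = 23/43.

23/43


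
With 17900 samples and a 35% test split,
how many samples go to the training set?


Test set = 17900 * 35% = 6265. Training set = 17900 - 6265 = 11635.

11635


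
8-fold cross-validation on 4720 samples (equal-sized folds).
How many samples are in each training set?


Each validation fold has 4720/8 = 590 samples. Training set = 4720 - 590 = 4130.

4130


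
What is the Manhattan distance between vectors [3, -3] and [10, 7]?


d = sum of absolute differences: |3-10|=7 + |-3-7|=10 = 17.

17


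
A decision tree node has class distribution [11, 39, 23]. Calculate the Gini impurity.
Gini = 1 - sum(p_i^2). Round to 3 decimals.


Total = 73. Proportions: 11/73, 39/73, 23/73. sum(p_i^2) = 0.4074. Gini = 1 - 0.4074 = 0.5926, which rounds to 0.593.

0.593


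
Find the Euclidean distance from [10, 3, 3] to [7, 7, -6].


d = sqrt(sum of squared differences). (10-7)^2=9, (3-7)^2=16, (3--6)^2=81. Sum = 106.

sqrt(106)


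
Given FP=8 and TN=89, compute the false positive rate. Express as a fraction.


FPR = FP / (FP + TN) = 8 / 97 = 8/97.

8/97


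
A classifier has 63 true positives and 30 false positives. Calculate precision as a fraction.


Precision = TP / (TP + FP) = 63 / 93 = 21/31.

21/31


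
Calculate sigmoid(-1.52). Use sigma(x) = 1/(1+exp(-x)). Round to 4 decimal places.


sigma(-1.52) = 1/(1+e^(1.52)) = 1/(1+4.572225) = 1/5.572225 = 0.1795.

0.1795


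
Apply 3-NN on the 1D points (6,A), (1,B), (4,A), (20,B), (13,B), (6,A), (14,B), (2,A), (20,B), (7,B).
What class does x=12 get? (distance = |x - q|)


Distances: |6-12|=6, |1-12|=11, |4-12|=8, |20-12|=8, |13-12|=1, |6-12|=6, |14-12|=2, |2-12|=10, |20-12|=8, |7-12|=5. 3 nearest: (13,B), (14,B), (7,B). Counts: {'B': 3}. Majority class: B.

B


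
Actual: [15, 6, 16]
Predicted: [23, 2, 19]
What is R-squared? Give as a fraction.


Mean(y) = 37/3. SS_res = 89. SS_tot = 182/3. R^2 = 1 - 89/(182/3) = -85/182.

-85/182


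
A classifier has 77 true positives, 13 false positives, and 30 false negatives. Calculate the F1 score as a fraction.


Precision = 77/90 = 77/90. Recall = 77/107 = 77/107. F1 = 2*P*R/(P+R) = 154/197.

154/197


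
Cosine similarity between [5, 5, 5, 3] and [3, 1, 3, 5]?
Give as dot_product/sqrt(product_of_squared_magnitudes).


dot = 50. |a|^2 = 84, |b|^2 = 44. cos = 50/sqrt(3696).

50/sqrt(3696)


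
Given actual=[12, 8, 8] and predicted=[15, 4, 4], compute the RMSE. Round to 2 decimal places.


MSE = 13.6667. RMSE = sqrt(13.6667) = 3.70.

3.70


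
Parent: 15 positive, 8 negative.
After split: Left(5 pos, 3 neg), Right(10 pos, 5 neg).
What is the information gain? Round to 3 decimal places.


H(parent) = 0.9321. H(left) = 0.9544, H(right) = 0.9183. Weighted = (8/23)*0.9544 + (15/23)*0.9183 = 0.9309. IG = 0.9321 - 0.9309 = 0.0012, which rounds to 0.001.

0.001


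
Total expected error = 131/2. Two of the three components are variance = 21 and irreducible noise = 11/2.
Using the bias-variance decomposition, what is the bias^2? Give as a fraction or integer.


Total error = bias^2 + variance + irreducible noise. So bias^2 = 131/2 - 21 - 11/2 = 39.

39


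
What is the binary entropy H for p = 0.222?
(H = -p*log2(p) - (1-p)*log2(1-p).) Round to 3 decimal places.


H = -0.222*log2(0.222) - 0.778*log2(0.778) = 0.764.

0.764


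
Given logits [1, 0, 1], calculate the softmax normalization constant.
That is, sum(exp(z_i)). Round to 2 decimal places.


Denom = e^1=2.7183 + e^0=1.0000 + e^1=2.7183. Sum = 6.4366, which rounds to 6.44.

6.44


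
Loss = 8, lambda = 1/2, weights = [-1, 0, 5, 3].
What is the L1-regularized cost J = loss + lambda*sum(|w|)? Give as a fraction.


L1 norm = sum(|w|) = 9. J = 8 + 1/2 * 9 = 25/2.

25/2


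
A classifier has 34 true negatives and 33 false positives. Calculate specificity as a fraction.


Specificity = TN / (TN + FP) = 34 / 67 = 34/67.

34/67


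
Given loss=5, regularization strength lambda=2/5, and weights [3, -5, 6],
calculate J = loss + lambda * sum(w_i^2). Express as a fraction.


L2 sq norm = sum(w^2) = 70. J = 5 + 2/5 * 70 = 33.

33


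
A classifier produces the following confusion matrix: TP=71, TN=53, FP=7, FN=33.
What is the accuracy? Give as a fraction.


Accuracy = (TP + TN) / (TP + TN + FP + FN) = (71 + 53) / 164 = 31/41.

31/41


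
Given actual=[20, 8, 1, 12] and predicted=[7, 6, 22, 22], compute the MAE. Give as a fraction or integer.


MAE = (1/4) * (|20-7|=13 + |8-6|=2 + |1-22|=21 + |12-22|=10). Sum = 46. MAE = 23/2.

23/2


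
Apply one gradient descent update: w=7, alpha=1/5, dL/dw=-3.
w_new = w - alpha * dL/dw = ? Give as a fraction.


w_new = 7 - 1/5 * -3 = 7 - -3/5 = 38/5.

38/5


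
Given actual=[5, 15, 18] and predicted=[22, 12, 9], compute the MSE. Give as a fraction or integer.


MSE = (1/3) * ((5-22)^2=289 + (15-12)^2=9 + (18-9)^2=81). Sum = 379. MSE = 379/3.

379/3


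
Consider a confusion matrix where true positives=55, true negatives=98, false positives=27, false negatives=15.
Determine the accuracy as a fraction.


Accuracy = (TP + TN) / (TP + TN + FP + FN) = (55 + 98) / 195 = 51/65.

51/65


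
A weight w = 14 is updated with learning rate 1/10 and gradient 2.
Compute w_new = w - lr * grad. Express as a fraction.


w_new = 14 - 1/10 * 2 = 14 - 1/5 = 69/5.

69/5


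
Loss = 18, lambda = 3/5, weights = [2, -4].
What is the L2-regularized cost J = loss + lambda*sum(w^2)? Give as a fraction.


L2 sq norm = sum(w^2) = 20. J = 18 + 3/5 * 20 = 30.

30


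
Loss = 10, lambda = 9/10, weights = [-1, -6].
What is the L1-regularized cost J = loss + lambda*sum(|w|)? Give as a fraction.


L1 norm = sum(|w|) = 7. J = 10 + 9/10 * 7 = 163/10.

163/10


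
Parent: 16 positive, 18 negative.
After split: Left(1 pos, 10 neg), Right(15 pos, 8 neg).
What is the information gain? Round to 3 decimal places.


H(parent) = 0.9975. H(left) = 0.4395, H(right) = 0.9321. Weighted = (11/34)*0.4395 + (23/34)*0.9321 = 0.7727. IG = 0.9975 - 0.7727 = 0.2248, which rounds to 0.225.

0.225


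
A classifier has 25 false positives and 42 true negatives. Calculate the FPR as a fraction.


FPR = FP / (FP + TN) = 25 / 67 = 25/67.

25/67


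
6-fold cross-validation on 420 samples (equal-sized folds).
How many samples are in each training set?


Each validation fold has 420/6 = 70 samples. Training set = 420 - 70 = 350.

350


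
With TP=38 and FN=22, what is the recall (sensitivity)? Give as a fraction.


Recall = TP / (TP + FN) = 38 / 60 = 19/30.

19/30


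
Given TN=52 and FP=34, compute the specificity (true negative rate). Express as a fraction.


Specificity = TN / (TN + FP) = 52 / 86 = 26/43.

26/43


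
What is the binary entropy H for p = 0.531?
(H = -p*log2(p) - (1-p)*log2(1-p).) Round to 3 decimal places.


H = -0.531*log2(0.531) - 0.469*log2(0.469) = 0.997.

0.997


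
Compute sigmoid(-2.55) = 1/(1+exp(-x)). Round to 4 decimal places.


sigma(-2.55) = 1/(1+e^(2.55)) = 1/(1+12.807104) = 1/13.807104 = 0.0724.

0.0724


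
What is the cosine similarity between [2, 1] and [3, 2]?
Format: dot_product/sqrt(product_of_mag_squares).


dot = 8. |a|^2 = 5, |b|^2 = 13. cos = 8/sqrt(65).

8/sqrt(65)


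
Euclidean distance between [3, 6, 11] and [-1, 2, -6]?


d = sqrt(sum of squared differences). (3--1)^2=16, (6-2)^2=16, (11--6)^2=289. Sum = 321.

sqrt(321)


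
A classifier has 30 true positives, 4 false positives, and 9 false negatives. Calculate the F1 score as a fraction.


Precision = 30/34 = 15/17. Recall = 30/39 = 10/13. F1 = 2*P*R/(P+R) = 60/73.

60/73


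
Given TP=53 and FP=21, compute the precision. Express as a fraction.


Precision = TP / (TP + FP) = 53 / 74 = 53/74.

53/74


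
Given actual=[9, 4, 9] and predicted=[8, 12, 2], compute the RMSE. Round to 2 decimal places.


MSE = 38.0000. RMSE = sqrt(38.0000) = 6.16.

6.16


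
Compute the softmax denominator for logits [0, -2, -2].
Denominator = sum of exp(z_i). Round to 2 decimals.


Denom = e^0=1.0000 + e^-2=0.1353 + e^-2=0.1353. Sum = 1.2706, which rounds to 1.27.

1.27


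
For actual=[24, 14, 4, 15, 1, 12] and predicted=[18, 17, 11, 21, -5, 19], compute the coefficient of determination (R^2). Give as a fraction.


Mean(y) = 35/3. SS_res = 215. SS_tot = 1024/3. R^2 = 1 - 215/(1024/3) = 379/1024.

379/1024


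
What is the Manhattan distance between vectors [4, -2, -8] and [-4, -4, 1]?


d = sum of absolute differences: |4--4|=8 + |-2--4|=2 + |-8-1|=9 = 19.

19


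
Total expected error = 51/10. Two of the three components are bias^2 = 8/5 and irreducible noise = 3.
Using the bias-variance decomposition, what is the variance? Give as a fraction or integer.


Total error = bias^2 + variance + irreducible noise. So variance = 51/10 - 8/5 - 3 = 1/2.

1/2


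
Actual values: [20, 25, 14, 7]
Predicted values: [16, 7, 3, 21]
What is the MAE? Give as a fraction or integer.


MAE = (1/4) * (|20-16|=4 + |25-7|=18 + |14-3|=11 + |7-21|=14). Sum = 47. MAE = 47/4.

47/4


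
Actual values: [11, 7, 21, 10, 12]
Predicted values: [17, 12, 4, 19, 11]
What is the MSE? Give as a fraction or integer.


MSE = (1/5) * ((11-17)^2=36 + (7-12)^2=25 + (21-4)^2=289 + (10-19)^2=81 + (12-11)^2=1). Sum = 432. MSE = 432/5.

432/5


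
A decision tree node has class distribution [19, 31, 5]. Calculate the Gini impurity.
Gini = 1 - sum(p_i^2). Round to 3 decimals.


Total = 55. Proportions: 19/55, 31/55, 5/55. sum(p_i^2) = 0.4453. Gini = 1 - 0.4453 = 0.5547, which rounds to 0.555.

0.555


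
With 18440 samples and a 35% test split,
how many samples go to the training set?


Test set = 18440 * 35% = 6454. Training set = 18440 - 6454 = 11986.

11986


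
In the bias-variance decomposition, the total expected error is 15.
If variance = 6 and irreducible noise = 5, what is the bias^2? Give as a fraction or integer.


Total error = bias^2 + variance + irreducible noise. So bias^2 = 15 - 6 - 5 = 4.

4


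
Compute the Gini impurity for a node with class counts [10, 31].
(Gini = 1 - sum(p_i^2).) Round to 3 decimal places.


Total = 41. Proportions: 10/41, 31/41. sum(p_i^2) = 0.6312. Gini = 1 - 0.6312 = 0.3688, which rounds to 0.369.

0.369


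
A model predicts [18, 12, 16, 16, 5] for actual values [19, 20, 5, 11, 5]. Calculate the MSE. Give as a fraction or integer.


MSE = (1/5) * ((19-18)^2=1 + (20-12)^2=64 + (5-16)^2=121 + (11-16)^2=25 + (5-5)^2=0). Sum = 211. MSE = 211/5.

211/5


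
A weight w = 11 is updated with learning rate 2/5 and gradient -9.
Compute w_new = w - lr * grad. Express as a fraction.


w_new = 11 - 2/5 * -9 = 11 - -18/5 = 73/5.

73/5


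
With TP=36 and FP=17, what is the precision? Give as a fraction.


Precision = TP / (TP + FP) = 36 / 53 = 36/53.

36/53


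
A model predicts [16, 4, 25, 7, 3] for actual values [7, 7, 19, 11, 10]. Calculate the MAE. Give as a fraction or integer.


MAE = (1/5) * (|7-16|=9 + |7-4|=3 + |19-25|=6 + |11-7|=4 + |10-3|=7). Sum = 29. MAE = 29/5.

29/5


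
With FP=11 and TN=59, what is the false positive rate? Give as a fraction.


FPR = FP / (FP + TN) = 11 / 70 = 11/70.

11/70


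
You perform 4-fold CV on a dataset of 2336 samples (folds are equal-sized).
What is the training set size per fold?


Each validation fold has 2336/4 = 584 samples. Training set = 2336 - 584 = 1752.

1752


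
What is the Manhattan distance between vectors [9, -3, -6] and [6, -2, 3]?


d = sum of absolute differences: |9-6|=3 + |-3--2|=1 + |-6-3|=9 = 13.

13


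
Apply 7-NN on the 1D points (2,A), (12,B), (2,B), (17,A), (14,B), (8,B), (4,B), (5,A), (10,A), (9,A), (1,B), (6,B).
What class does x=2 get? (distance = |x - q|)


Distances: |2-2|=0, |12-2|=10, |2-2|=0, |17-2|=15, |14-2|=12, |8-2|=6, |4-2|=2, |5-2|=3, |10-2|=8, |9-2|=7, |1-2|=1, |6-2|=4. 7 nearest: (2,A), (2,B), (1,B), (4,B), (5,A), (6,B), (8,B). Counts: {'A': 2, 'B': 5}. Majority class: B.

B


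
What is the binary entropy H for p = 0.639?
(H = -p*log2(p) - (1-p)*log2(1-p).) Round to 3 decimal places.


H = -0.639*log2(0.639) - 0.361*log2(0.361) = 0.944.

0.944


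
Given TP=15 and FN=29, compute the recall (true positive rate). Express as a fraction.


Recall = TP / (TP + FN) = 15 / 44 = 15/44.

15/44


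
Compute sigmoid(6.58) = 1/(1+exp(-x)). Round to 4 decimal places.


sigma(6.58) = 1/(1+e^(-6.58)) = 1/(1+0.001388) = 1/1.001388 = 0.9986.

0.9986


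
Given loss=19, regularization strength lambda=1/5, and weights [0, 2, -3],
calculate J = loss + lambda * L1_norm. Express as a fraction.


L1 norm = sum(|w|) = 5. J = 19 + 1/5 * 5 = 20.

20


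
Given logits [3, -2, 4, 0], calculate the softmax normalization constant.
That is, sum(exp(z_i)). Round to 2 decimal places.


Denom = e^3=20.0855 + e^-2=0.1353 + e^4=54.5982 + e^0=1.0000. Sum = 75.8190, which rounds to 75.82.

75.82


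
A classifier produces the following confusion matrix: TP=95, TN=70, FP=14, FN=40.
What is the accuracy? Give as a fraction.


Accuracy = (TP + TN) / (TP + TN + FP + FN) = (95 + 70) / 219 = 55/73.

55/73


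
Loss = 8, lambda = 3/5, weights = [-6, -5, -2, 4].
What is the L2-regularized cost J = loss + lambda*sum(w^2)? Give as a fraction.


L2 sq norm = sum(w^2) = 81. J = 8 + 3/5 * 81 = 283/5.

283/5


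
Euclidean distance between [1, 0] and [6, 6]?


d = sqrt(sum of squared differences). (1-6)^2=25, (0-6)^2=36. Sum = 61.

sqrt(61)


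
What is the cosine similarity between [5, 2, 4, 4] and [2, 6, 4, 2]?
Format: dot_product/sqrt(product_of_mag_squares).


dot = 46. |a|^2 = 61, |b|^2 = 60. cos = 46/sqrt(3660).

46/sqrt(3660)


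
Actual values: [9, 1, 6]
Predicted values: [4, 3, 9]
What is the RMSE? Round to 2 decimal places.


MSE = 12.6667. RMSE = sqrt(12.6667) = 3.56.

3.56


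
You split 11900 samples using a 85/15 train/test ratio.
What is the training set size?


Test set = 11900 * 15% = 1785. Training set = 11900 - 1785 = 10115.

10115


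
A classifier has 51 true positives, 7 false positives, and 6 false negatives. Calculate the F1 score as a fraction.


Precision = 51/58 = 51/58. Recall = 51/57 = 17/19. F1 = 2*P*R/(P+R) = 102/115.

102/115


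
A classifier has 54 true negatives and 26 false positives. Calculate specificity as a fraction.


Specificity = TN / (TN + FP) = 54 / 80 = 27/40.

27/40


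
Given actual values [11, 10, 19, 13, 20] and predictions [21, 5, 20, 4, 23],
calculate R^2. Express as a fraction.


Mean(y) = 73/5. SS_res = 216. SS_tot = 426/5. R^2 = 1 - 216/(426/5) = -109/71.

-109/71


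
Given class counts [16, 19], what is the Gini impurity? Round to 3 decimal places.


Total = 35. Proportions: 16/35, 19/35. sum(p_i^2) = 0.5037. Gini = 1 - 0.5037 = 0.4963, which rounds to 0.496.

0.496


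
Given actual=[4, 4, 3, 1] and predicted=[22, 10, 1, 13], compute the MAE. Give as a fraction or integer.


MAE = (1/4) * (|4-22|=18 + |4-10|=6 + |3-1|=2 + |1-13|=12). Sum = 38. MAE = 19/2.

19/2


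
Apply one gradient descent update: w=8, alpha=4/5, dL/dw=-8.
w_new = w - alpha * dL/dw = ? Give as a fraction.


w_new = 8 - 4/5 * -8 = 8 - -32/5 = 72/5.

72/5


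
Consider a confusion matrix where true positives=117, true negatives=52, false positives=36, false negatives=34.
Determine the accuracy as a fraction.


Accuracy = (TP + TN) / (TP + TN + FP + FN) = (117 + 52) / 239 = 169/239.

169/239


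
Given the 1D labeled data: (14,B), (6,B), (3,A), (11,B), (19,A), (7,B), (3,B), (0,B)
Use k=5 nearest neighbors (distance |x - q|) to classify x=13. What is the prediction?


Distances: |14-13|=1, |6-13|=7, |3-13|=10, |11-13|=2, |19-13|=6, |7-13|=6, |3-13|=10, |0-13|=13. 5 nearest: (14,B), (11,B), (19,A), (7,B), (6,B). Counts: {'B': 4, 'A': 1}. Majority class: B.

B


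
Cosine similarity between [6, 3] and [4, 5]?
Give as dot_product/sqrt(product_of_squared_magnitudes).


dot = 39. |a|^2 = 45, |b|^2 = 41. cos = 39/sqrt(1845).

39/sqrt(1845)


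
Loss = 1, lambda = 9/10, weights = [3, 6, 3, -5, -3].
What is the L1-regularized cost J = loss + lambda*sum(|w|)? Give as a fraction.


L1 norm = sum(|w|) = 20. J = 1 + 9/10 * 20 = 19.

19


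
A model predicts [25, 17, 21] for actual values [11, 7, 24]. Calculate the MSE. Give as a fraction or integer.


MSE = (1/3) * ((11-25)^2=196 + (7-17)^2=100 + (24-21)^2=9). Sum = 305. MSE = 305/3.

305/3


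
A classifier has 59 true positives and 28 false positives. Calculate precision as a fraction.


Precision = TP / (TP + FP) = 59 / 87 = 59/87.

59/87


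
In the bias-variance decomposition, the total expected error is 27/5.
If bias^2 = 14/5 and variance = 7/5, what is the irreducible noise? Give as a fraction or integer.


Total error = bias^2 + variance + irreducible noise. So irreducible noise = 27/5 - 14/5 - 7/5 = 6/5.

6/5


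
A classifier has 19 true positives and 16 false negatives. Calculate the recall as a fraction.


Recall = TP / (TP + FN) = 19 / 35 = 19/35.

19/35


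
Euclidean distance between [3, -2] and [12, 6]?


d = sqrt(sum of squared differences). (3-12)^2=81, (-2-6)^2=64. Sum = 145.

sqrt(145)


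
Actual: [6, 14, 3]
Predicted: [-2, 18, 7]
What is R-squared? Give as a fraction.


Mean(y) = 23/3. SS_res = 96. SS_tot = 194/3. R^2 = 1 - 96/(194/3) = -47/97.

-47/97


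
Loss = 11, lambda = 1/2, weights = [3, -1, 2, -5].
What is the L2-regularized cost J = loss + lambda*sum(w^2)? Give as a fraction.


L2 sq norm = sum(w^2) = 39. J = 11 + 1/2 * 39 = 61/2.

61/2


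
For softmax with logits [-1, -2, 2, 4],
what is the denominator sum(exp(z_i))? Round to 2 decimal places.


Denom = e^-1=0.3679 + e^-2=0.1353 + e^2=7.3891 + e^4=54.5982. Sum = 62.4905, which rounds to 62.49.

62.49


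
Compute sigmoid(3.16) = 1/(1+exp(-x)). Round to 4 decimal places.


sigma(3.16) = 1/(1+e^(-3.16)) = 1/(1+0.042426) = 1/1.042426 = 0.9593.

0.9593


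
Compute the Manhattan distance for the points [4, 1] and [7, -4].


d = sum of absolute differences: |4-7|=3 + |1--4|=5 = 8.

8


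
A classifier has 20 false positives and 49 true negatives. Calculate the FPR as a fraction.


FPR = FP / (FP + TN) = 20 / 69 = 20/69.

20/69


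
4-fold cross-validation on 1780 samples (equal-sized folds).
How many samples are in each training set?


Each validation fold has 1780/4 = 445 samples. Training set = 1780 - 445 = 1335.

1335


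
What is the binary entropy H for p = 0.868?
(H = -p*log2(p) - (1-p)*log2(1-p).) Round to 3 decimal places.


H = -0.868*log2(0.868) - 0.132*log2(0.132) = 0.563.

0.563


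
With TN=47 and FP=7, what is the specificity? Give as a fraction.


Specificity = TN / (TN + FP) = 47 / 54 = 47/54.

47/54


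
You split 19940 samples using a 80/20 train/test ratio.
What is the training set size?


Test set = 19940 * 20% = 3988. Training set = 19940 - 3988 = 15952.

15952


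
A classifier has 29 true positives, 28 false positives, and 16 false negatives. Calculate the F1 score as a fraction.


Precision = 29/57 = 29/57. Recall = 29/45 = 29/45. F1 = 2*P*R/(P+R) = 29/51.

29/51


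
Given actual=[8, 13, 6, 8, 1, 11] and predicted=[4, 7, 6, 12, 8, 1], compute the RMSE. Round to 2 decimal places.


MSE = 36.1667. RMSE = sqrt(36.1667) = 6.01.

6.01


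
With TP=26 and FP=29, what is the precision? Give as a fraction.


Precision = TP / (TP + FP) = 26 / 55 = 26/55.

26/55


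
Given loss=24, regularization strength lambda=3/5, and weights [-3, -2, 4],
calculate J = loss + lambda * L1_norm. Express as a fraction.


L1 norm = sum(|w|) = 9. J = 24 + 3/5 * 9 = 147/5.

147/5


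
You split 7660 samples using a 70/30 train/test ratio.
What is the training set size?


Test set = 7660 * 30% = 2298. Training set = 7660 - 2298 = 5362.

5362


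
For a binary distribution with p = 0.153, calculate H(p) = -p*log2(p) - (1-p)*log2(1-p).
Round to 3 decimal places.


H = -0.153*log2(0.153) - 0.847*log2(0.847) = 0.617.

0.617


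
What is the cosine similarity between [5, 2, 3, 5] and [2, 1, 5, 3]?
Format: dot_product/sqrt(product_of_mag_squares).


dot = 42. |a|^2 = 63, |b|^2 = 39. cos = 42/sqrt(2457).

42/sqrt(2457)


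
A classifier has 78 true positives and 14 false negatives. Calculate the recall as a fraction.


Recall = TP / (TP + FN) = 78 / 92 = 39/46.

39/46


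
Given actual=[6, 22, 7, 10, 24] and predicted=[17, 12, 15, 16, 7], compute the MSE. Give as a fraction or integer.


MSE = (1/5) * ((6-17)^2=121 + (22-12)^2=100 + (7-15)^2=64 + (10-16)^2=36 + (24-7)^2=289). Sum = 610. MSE = 122.

122


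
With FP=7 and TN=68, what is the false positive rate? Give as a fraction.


FPR = FP / (FP + TN) = 7 / 75 = 7/75.

7/75


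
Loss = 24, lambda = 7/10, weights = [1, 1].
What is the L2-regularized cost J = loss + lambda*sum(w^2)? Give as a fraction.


L2 sq norm = sum(w^2) = 2. J = 24 + 7/10 * 2 = 127/5.

127/5


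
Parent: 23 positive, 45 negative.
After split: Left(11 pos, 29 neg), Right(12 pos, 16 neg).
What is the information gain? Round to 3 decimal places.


H(parent) = 0.9231. H(left) = 0.8485, H(right) = 0.9852. Weighted = (40/68)*0.8485 + (28/68)*0.9852 = 0.9048. IG = 0.9231 - 0.9048 = 0.0183, which rounds to 0.018.

0.018


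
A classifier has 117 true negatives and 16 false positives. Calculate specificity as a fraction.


Specificity = TN / (TN + FP) = 117 / 133 = 117/133.

117/133


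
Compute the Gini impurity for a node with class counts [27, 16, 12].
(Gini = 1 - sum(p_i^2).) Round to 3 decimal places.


Total = 55. Proportions: 27/55, 16/55, 12/55. sum(p_i^2) = 0.3732. Gini = 1 - 0.3732 = 0.6268, which rounds to 0.627.

0.627


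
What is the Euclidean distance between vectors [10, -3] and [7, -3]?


d = sqrt(sum of squared differences). (10-7)^2=9, (-3--3)^2=0. Sum = 9.

3


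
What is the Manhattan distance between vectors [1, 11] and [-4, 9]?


d = sum of absolute differences: |1--4|=5 + |11-9|=2 = 7.

7


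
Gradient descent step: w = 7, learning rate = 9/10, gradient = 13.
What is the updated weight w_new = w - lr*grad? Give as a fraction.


w_new = 7 - 9/10 * 13 = 7 - 117/10 = -47/10.

-47/10


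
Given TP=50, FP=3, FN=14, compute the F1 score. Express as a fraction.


Precision = 50/53 = 50/53. Recall = 50/64 = 25/32. F1 = 2*P*R/(P+R) = 100/117.

100/117


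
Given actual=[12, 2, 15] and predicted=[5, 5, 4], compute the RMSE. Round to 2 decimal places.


MSE = 59.6667. RMSE = sqrt(59.6667) = 7.72.

7.72


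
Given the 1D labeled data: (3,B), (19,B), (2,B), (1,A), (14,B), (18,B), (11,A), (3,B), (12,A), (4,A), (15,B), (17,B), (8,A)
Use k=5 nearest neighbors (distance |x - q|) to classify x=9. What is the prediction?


Distances: |3-9|=6, |19-9|=10, |2-9|=7, |1-9|=8, |14-9|=5, |18-9|=9, |11-9|=2, |3-9|=6, |12-9|=3, |4-9|=5, |15-9|=6, |17-9|=8, |8-9|=1. 5 nearest: (8,A), (11,A), (12,A), (4,A), (14,B). Counts: {'A': 4, 'B': 1}. Majority class: A.

A
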